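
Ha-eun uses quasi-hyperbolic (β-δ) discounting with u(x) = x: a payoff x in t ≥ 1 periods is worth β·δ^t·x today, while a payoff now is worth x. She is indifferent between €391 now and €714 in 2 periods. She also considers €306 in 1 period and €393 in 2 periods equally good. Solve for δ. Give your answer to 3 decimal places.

The second indifference involves only future payoffs, so β cancels: β·δ^1·306 = β·δ^2·393, giving δ = 306/393 = 0.77863.

δ ≈ 0.779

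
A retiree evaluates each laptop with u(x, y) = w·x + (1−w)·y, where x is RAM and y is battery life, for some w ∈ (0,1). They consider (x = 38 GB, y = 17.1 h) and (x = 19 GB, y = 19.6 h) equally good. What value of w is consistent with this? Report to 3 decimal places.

Equating utilities: w·38 + (1−w)·17.1 = w·19 + (1−w)·19.6.
Rearranging, 19·w − 2.5·(1−w) = 0.
So w/(1−w) = 2.5/19 = 0.1316, giving w = 2.5/(19+2.5) = 0.116.

w = 0.116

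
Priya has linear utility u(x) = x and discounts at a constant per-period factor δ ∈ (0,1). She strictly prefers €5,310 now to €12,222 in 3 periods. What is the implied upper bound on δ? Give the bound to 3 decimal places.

δ < 0.757

Under u(x) = x this choice says 5310 > δ^3·12222.
Hence δ^3 < 5310/12222 = 0.43446, and x ↦ x^(1/3) is increasing on (0,∞).
δ < 0.43446^(1/3) = 0.757.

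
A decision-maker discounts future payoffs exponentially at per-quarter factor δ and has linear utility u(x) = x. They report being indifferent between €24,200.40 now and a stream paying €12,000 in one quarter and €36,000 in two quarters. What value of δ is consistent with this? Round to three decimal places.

The stream is worth 12000δ + 36000δ² today, so 12000δ + 36000δ² = 24200.40.
Rearranged: 36000δ² + 12000δ − 24200.40 = 0.
By the quadratic formula (taking the positive root), δ = (−12000 + √3628857600.00) / 72000 ≈ 0.670.

δ ≈ 0.670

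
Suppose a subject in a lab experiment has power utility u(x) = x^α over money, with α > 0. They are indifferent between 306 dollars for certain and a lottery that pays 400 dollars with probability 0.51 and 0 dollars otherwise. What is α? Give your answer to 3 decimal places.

The lottery's expected utility is 0.51·u(400) + 0.49·u(0) = 0.51·400^α (since u(0) = 0 for α > 0).
Indifference: 306^α = 0.51·400^α, so (306/400)^α = 0.51.
Taking logs: α·ln(306/400) = ln(0.51), so α = -0.673345 / -0.267879 ≈ 2.514.

α ≈ 2.514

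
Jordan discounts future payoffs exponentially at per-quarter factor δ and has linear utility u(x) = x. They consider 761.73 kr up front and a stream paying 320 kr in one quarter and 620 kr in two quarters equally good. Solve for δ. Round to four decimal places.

δ ≈ 0.8800

Equating present values: 761.73 = 320δ + 620δ².
That is, 620δ² + 320δ − 761.73 = 0, a quadratic in δ.
By the quadratic formula (taking the positive root), δ = (−320 + √1991490.40) / 1240 ≈ 0.8800.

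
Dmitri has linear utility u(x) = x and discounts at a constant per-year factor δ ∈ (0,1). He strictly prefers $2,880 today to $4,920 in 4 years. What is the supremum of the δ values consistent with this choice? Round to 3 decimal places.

The preference means 2880 > δ^4·4920.
Hence δ^4 < 2880/4920 = 0.58537, and x ↦ x^(1/4) is increasing on (0,∞).
δ < 0.58537^(1/4) = 0.875.

δ < 0.875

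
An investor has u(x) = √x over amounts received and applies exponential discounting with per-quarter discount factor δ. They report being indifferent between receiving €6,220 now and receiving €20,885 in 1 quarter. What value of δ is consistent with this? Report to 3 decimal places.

Equating discounted utilities: u(6220) = δ·u(20885) ⇒ δ = u(6220)/u(20885).
Since u(x) = √x, δ = √(6220/20885) = 0.54573.

δ ≈ 0.546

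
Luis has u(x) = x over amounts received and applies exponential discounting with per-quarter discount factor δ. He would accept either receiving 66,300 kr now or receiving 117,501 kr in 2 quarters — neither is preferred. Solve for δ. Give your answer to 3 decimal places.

Equating discounted utilities: u(66300) = δ^2·u(117501) ⇒ δ^2 = u(66300)/u(117501).
With u(x) = x: δ^2 = 66300/117501 = 0.56425.
Hence δ = (0.56425)^(1/2) = 0.75117.

δ ≈ 0.751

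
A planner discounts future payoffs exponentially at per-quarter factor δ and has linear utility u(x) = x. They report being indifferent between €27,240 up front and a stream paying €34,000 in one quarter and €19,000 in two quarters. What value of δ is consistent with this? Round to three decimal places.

Present value of the stream is 34000·δ + 19000·δ². Indifference gives 34000δ + 19000δ² = 27240.
That is, 19000δ² + 34000δ − 27240 = 0, a quadratic in δ.
δ = (−34000 + √(34000² + 4·19000·27240)) / (2·19000) = (−34000 + √3226240000.00) / 38000 ≈ 0.600.

δ ≈ 0.600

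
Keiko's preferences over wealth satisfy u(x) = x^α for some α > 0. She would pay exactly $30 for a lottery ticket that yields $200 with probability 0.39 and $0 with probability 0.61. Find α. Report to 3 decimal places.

EU(lottery) = 0.39·200^α + 0.61·0 = 0.39·200^α.
Setting u(30) equal to that: 30^α = 0.39·200^α ⇒ (30/200)^α = 0.39.
Taking logs: α·ln(30/200) = ln(0.39), so α = -0.941609 / -1.897120 ≈ 0.496.

α ≈ 0.496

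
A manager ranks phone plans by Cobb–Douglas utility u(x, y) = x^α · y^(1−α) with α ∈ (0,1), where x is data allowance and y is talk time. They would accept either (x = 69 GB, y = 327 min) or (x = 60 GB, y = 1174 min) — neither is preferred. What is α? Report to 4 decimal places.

α ≈ 0.9014

Set the two utilities equal: 69^α·327^(1−α) = 60^α·1174^(1−α).
Taking logs: α·ln 69 + (1−α)·ln 327 = α·ln 60 + (1−α)·ln 1174, i.e. α·0.1397619 = (1−α)·1.2782118.
So α/(1−α) = (1.2782118)/(0.1397619) = 9.1456384, and α = 9.1456384/10.1456384 ≈ 0.9014.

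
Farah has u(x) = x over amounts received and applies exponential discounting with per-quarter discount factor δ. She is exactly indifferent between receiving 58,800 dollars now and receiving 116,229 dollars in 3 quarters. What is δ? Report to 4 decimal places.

The payoff in 3 quarters is discounted by δ^3, so u(58800) = δ^3·u(116229) and δ^3 = u(58800)/u(116229).
With u(x) = x: δ^3 = 58800/116229 = 0.50590.
Taking the cube root: δ = 0.50590^(1/3) ≈ 0.7968.

δ ≈ 0.7968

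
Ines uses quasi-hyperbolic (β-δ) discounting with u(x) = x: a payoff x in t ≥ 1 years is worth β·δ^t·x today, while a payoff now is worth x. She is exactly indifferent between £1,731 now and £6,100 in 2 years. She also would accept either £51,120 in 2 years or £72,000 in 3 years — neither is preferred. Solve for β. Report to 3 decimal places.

Both payoffs in the second observation are in the future, so β drops out: δ^2·51120 = δ^3·72000 ⇒ δ = 51120/72000 = 0.71000.
Substituting δ into 1731 = β·δ^2·6100: β = 1731/(3075.010) ≈ 0.563.

β ≈ 0.563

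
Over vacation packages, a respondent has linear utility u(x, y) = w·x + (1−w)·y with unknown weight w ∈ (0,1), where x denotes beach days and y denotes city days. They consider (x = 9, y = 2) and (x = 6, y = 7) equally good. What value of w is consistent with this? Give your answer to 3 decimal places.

w = 0.625

u(9,2) = u(6,7) means w·9 + (1−w)·2 = w·6 + (1−w)·7.
Collecting terms: w·3 = (1−w)·5.
The marginal rate of substitution is 5/3, so w = 5/(3+5) = 0.625.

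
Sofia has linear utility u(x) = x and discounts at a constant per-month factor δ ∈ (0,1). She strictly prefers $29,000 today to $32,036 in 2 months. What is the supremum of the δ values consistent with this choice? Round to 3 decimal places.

The preference means 29000 > δ^2·32036.
Dividing by 32036: δ^2 < 0.90523. Both sides are positive, so the square root keeps the direction.
δ < (29000/32036)^(1/2) ≈ 0.951.

δ < 0.951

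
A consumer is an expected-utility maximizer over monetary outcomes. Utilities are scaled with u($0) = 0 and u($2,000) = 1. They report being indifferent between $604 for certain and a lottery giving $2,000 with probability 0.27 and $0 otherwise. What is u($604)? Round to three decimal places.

0.270

By the standard-gamble method, u($604) is just the indifference probability on the best outcome: 0.27.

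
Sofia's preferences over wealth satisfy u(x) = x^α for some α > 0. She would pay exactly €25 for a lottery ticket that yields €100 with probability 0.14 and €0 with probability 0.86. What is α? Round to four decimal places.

The lottery's expected utility is 0.14·u(100) + 0.86·u(0) = 0.14·100^α (since u(0) = 0 for α > 0).
Setting u(25) equal to that: 25^α = 0.14·100^α ⇒ (25/100)^α = 0.14.
Taking logs: α·ln(25/100) = ln(0.14), so α = -1.9661129 / -1.3862944 ≈ 1.4183.

α ≈ 1.4183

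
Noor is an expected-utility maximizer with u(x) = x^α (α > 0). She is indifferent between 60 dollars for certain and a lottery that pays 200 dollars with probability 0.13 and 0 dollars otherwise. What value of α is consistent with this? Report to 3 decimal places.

The lottery's expected utility is 0.13·u(200) + 0.87·u(0) = 0.13·200^α (since u(0) = 0 for α > 0).
Indifference: 60^α = 0.13·200^α, so (60/200)^α = 0.13.
Taking logs: α·ln(60/200) = ln(0.13), so α = -2.040221 / -1.203973 ≈ 1.695.

α ≈ 1.695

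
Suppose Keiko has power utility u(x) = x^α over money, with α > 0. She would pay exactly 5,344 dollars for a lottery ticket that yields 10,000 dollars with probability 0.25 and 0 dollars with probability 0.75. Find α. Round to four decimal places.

EU(lottery) = 0.25·10000^α + 0.75·0 = 0.25·10000^α.
Equating: 5344^α = 0.25·10000^α, i.e. 0.5344^α = 0.25.
α = ln(0.25) / ln(5344/10000) = -1.3862944/-0.6266107 ≈ 2.2124.

α ≈ 2.2124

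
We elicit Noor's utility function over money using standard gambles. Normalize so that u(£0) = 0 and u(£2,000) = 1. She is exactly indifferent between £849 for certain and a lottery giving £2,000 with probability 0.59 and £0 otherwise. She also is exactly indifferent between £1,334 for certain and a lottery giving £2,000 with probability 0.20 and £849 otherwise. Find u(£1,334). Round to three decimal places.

The first gamble pins u(£849): it must equal 0.59·1 + 0.41·0 = 0.59.
Chaining: u(£1,334) = 0.20·1.00 + 0.80·0.59 = 0.6720.

0.672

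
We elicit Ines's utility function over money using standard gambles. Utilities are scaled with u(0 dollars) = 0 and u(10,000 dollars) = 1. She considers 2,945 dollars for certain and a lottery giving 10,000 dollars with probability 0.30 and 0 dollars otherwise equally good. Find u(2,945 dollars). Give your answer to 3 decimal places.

0.300

u(2,945 dollars) equals the lottery's expected utility: 0.30·1 + 0.70·0 = 0.30.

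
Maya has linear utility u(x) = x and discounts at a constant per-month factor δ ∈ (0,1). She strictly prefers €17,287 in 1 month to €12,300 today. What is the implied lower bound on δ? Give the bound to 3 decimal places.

δ > 0.712

The preference means 12300 < δ·17287.
Dividing through by 17287 gives δ > 0.71152.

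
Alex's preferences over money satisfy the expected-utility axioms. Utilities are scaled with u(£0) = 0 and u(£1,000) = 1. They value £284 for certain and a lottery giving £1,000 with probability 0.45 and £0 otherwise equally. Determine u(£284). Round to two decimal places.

0.45

By the standard-gamble method, u(£284) is just the indifference probability on the best outcome: 0.45.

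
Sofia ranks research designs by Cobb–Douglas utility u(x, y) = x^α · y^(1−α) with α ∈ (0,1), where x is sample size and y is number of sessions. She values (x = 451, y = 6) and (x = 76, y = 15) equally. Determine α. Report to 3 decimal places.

Set the two utilities equal: 451^α·6^(1−α) = 76^α·15^(1−α).
Rearrange to (451/76)^α = (15/6)^(1−α) and take logs: α·1.780734 = (1−α)·0.916291.
Thus α·(2.697025) = 0.916291, so α = 0.916291/2.697025 ≈ 0.340.

α ≈ 0.340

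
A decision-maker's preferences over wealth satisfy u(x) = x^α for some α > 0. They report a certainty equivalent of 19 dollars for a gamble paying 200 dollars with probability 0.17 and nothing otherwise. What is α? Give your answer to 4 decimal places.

α ≈ 0.7528

The lottery's expected utility is 0.17·u(200) + 0.83·u(0) = 0.17·200^α (since u(0) = 0 for α > 0).
Equating: 19^α = 0.17·200^α, i.e. 0.0950^α = 0.17.
α = ln(0.17) / ln(19/200) = -1.7719568/-2.3538784 ≈ 0.7528.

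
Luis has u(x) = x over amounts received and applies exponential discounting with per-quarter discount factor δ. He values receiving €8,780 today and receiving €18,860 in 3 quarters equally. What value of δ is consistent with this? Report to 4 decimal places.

Equating discounted utilities: u(8780) = δ^3·u(18860) ⇒ δ^3 = u(8780)/u(18860).
With u(x) = x: δ^3 = 8780/18860 = 0.46554.
Hence δ = (0.46554)^(1/3) = 0.775028.

δ ≈ 0.7750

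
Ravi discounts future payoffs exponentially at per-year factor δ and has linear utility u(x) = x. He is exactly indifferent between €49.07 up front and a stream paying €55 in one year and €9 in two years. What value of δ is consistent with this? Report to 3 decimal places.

δ ≈ 0.790

Equating present values: 49.07 = 55δ + 9δ².
That is, 9δ² + 55δ − 49.07 = 0, a quadratic in δ.
The positive root is δ = [−55 + √(55² + 4·9·49.07)] / (2·9) = (−55 + 69.221)/18 ≈ 0.790.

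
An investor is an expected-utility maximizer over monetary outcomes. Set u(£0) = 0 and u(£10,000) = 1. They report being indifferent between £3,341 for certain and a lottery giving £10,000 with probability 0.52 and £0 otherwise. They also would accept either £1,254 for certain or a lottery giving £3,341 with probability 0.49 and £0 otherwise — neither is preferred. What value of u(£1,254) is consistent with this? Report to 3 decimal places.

0.255

First, u(£3,341) = 0.52·u(£10,000) + 0.48·u(£0) = 0.52.
The second indifference gives u(£1,254) = 0.49·u(£3,341) + 0.51·u(£0) = 0.49·0.52 + 0.51·0.00 = 0.2548.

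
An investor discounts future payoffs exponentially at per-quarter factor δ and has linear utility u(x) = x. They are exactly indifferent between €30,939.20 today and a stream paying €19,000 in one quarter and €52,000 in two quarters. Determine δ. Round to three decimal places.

The stream is worth 19000δ + 52000δ² today, so 19000δ + 52000δ² = 30939.20.
Rearranged: 52000δ² + 19000δ − 30939.20 = 0.
The positive root is δ = [−19000 + √(19000² + 4·52000·30939.20)] / (2·52000) = (−19000 + 82440.000)/104000 ≈ 0.610.

δ ≈ 0.610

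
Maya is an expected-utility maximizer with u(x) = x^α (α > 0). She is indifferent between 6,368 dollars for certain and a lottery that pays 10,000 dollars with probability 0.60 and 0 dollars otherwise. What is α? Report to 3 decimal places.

The lottery's expected utility is 0.60·u(10000) + 0.40·u(0) = 0.60·10000^α (since u(0) = 0 for α > 0).
Equating: 6368^α = 0.60·10000^α, i.e. 0.6368^α = 0.60.
Taking logs: α·ln(6368/10000) = ln(0.60), so α = -0.510826 / -0.451300 ≈ 1.132.

α ≈ 1.132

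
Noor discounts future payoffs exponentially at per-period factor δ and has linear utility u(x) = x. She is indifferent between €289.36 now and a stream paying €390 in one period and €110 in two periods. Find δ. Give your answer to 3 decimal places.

Equating present values: 289.36 = 390δ + 110δ².
That is, 110δ² + 390δ − 289.36 = 0, a quadratic in δ.
δ = (−390 + √(390² + 4·110·289.36)) / (2·110) = (−390 + √279418.40) / 220 ≈ 0.630.

δ ≈ 0.630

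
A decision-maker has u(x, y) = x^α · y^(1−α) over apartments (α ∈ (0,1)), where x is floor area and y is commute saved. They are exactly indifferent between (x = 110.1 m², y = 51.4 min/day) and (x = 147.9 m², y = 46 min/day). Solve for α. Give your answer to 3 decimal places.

Indifference: 110.1^α · 51.4^(1−α) = 147.9^α · 46^(1−α).
Taking logs: α·ln 110.1 + (1−α)·ln 51.4 = α·ln 147.9 + (1−α)·ln 46, i.e. α·-0.295147 = (1−α)·-0.110997.
So α/(1−α) = (-0.110997)/(-0.295147) = 0.376074, and α = 0.376074/1.376074 ≈ 0.273.

α ≈ 0.273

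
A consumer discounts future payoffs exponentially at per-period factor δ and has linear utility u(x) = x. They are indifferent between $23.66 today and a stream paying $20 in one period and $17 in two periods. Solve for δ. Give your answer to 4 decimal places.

δ ≈ 0.7300

The stream is worth 20δ + 17δ² today, so 20δ + 17δ² = 23.66.
So 17δ² + 20δ − 23.66 = 0.
By the quadratic formula (taking the positive root), δ = (−20 + √2008.88) / 34 ≈ 0.7300.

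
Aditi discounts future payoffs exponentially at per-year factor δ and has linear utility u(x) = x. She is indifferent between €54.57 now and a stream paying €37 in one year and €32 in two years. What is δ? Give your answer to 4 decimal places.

δ ≈ 0.8500

Equating present values: 54.57 = 37δ + 32δ².
That is, 32δ² + 37δ − 54.57 = 0, a quadratic in δ.
δ = (−37 + √(37² + 4·32·54.57)) / (2·32) = (−37 + √8353.96) / 64 ≈ 0.8500.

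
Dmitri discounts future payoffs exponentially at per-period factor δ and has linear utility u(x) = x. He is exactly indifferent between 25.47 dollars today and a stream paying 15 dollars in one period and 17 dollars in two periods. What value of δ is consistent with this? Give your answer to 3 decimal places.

δ ≈ 0.860

The stream is worth 15δ + 17δ² today, so 15δ + 17δ² = 25.47.
So 17δ² + 15δ − 25.47 = 0.
By the quadratic formula (taking the positive root), δ = (−15 + √1956.96) / 34 ≈ 0.860.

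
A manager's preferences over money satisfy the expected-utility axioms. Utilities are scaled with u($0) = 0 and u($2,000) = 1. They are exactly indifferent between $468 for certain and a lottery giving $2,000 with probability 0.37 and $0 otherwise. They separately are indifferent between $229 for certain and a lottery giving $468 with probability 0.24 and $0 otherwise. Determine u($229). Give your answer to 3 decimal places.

0.089

First, u($468) = 0.37·u($2,000) + 0.63·u($0) = 0.37.
The second indifference gives u($229) = 0.24·u($468) + 0.76·u($0) = 0.24·0.37 + 0.76·0.00 = 0.0888.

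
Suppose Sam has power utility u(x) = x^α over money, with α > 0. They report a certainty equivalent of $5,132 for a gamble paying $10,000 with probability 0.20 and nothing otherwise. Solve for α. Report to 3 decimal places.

EU(lottery) = 0.20·10000^α + 0.80·0 = 0.20·10000^α.
Setting u(5132) equal to that: 5132^α = 0.20·10000^α ⇒ (5132/10000)^α = 0.20.
Taking logs: α·ln(5132/10000) = ln(0.20), so α = -1.609438 / -0.667090 ≈ 2.413.

α ≈ 2.413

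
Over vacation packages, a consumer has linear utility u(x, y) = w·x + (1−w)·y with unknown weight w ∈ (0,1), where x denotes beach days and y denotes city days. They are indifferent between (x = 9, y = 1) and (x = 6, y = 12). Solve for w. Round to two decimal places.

w = 0.79

u(9,1) = u(6,12) means w·9 + (1−w)·1 = w·6 + (1−w)·12.
Collecting terms: w·3 = (1−w)·11.
So w/(1−w) = 11/3 = 3.6667, giving w = 11/(3+11) = 0.79.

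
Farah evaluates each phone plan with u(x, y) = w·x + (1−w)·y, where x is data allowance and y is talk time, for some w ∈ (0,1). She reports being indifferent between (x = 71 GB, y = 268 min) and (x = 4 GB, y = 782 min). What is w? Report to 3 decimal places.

w = 0.885

u(71,268) = u(4,782) means w·71 + (1−w)·268 = w·4 + (1−w)·782.
w·(71−4) = (1−w)·(782−268), i.e. w·67 = (1−w)·514.
The marginal rate of substitution is 514/67, so w = 514/(67+514) = 0.885.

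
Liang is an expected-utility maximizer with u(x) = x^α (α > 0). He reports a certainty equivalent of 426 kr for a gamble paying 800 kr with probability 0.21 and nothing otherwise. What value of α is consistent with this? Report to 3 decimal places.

α ≈ 2.477

Since u(0) = 0, the lottery's EU is 0.21·800^α.
Setting u(426) equal to that: 426^α = 0.21·800^α ⇒ (426/800)^α = 0.21.
Taking logs: α·ln(426/800) = ln(0.21), so α = -1.560648 / -0.630172 ≈ 2.477.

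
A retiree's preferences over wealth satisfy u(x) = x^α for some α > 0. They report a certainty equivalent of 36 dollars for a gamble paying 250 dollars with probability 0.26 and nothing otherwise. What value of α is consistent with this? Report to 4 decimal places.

α ≈ 0.6951

EU(lottery) = 0.26·250^α + 0.74·0 = 0.26·250^α.
Setting u(36) equal to that: 36^α = 0.26·250^α ⇒ (36/250)^α = 0.26.
α = ln(0.26) / ln(36/250) = -1.3470736/-1.9379420 ≈ 0.6951.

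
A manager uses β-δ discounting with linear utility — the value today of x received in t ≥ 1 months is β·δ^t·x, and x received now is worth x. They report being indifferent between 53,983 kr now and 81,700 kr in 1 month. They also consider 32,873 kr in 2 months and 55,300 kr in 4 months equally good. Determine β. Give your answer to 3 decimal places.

From the later pair, β·δ^2·32873 = β·δ^4·55300; dividing through, δ^2 = 32873/55300 = 0.59445, so δ = 0.77100.
Substituting δ into 53983 = β·δ·81700: β = 53983/(62991.095) ≈ 0.857.

β ≈ 0.857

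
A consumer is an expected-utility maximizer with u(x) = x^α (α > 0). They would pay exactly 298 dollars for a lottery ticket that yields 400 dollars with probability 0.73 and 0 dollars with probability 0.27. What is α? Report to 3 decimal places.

The lottery's expected utility is 0.73·u(400) + 0.27·u(0) = 0.73·400^α (since u(0) = 0 for α > 0).
Equating: 298^α = 0.73·400^α, i.e. 0.7450^α = 0.73.
Take logs: α = ln 0.73 / ln(298/400) ≈ 1.06910.

α ≈ 1.069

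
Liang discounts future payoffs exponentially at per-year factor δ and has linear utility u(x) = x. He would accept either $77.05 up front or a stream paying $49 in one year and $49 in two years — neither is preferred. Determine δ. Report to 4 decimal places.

δ ≈ 0.8500

Present value of the stream is 49·δ + 49·δ². Indifference gives 49δ + 49δ² = 77.05.
Rearranged: 49δ² + 49δ − 77.05 = 0.
δ = (−49 + √(49² + 4·49·77.05)) / (2·49) = (−49 + √17502.80) / 98 ≈ 0.8500.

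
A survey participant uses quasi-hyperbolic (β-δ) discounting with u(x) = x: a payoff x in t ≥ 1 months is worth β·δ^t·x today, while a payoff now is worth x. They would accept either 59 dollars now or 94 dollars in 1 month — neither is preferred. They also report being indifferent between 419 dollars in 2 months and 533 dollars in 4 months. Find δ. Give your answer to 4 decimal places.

From the later pair, β·δ^2·419 = β·δ^4·533; dividing through, δ^2 = 419/533 = 0.78612, so δ = 0.88663.

δ ≈ 0.8866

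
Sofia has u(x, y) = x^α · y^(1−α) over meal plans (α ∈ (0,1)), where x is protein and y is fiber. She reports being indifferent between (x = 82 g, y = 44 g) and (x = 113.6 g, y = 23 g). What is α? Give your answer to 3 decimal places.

α ≈ 0.666

Set the two utilities equal: 82^α·44^(1−α) = 113.6^α·23^(1−α).
Taking logs: α·ln 82 + (1−α)·ln 44 = α·ln 113.6 + (1−α)·ln 23, i.e. α·-0.325964 = (1−α)·-0.648695.
With A = -0.325964 and B = -0.648695: α·A = (1−α)·B, so α = B/(A+B) = -0.648695/-0.974659 ≈ 0.666.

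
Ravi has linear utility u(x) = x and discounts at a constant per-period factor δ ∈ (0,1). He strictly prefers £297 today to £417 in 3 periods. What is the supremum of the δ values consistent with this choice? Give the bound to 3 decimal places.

δ < 0.893

Under u(x) = x this choice says 297 > δ^3·417.
Dividing by 417: δ^3 < 0.71223. Both sides are positive, so the cube root keeps the direction.
δ < (297/417)^(1/3) ≈ 0.893.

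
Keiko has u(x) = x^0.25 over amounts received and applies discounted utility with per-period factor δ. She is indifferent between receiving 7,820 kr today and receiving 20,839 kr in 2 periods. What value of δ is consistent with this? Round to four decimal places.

The payoff in 2 periods is discounted by δ^2, so u(7820) = δ^2·u(20839) and δ^2 = u(7820)/u(20839).
Since u(x) = x^0.25, δ^2 = (7820/20839)^0.25 = 0.37526^0.25 = 0.78268.
So δ = 0.78268^(1/2) ≈ 0.8847.

δ ≈ 0.8847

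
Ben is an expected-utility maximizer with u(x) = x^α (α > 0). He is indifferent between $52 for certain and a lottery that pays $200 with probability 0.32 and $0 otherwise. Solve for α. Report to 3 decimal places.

α ≈ 0.846

EU(lottery) = 0.32·200^α + 0.68·0 = 0.32·200^α.
Indifference: 52^α = 0.32·200^α, so (52/200)^α = 0.32.
Taking logs: α·ln(52/200) = ln(0.32), so α = -1.139434 / -1.347074 ≈ 0.846.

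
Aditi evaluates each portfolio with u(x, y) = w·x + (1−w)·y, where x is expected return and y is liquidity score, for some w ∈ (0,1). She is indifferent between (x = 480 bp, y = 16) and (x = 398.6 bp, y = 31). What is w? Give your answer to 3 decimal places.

u(480,16) = u(398.6,31) means w·480 + (1−w)·16 = w·398.6 + (1−w)·31.
w·(480−398.6) = (1−w)·(31−16), i.e. w·81.4 = (1−w)·15.
So w/(1−w) = 15/81.4 = 0.1843, giving w = 15/(81.4+15) = 0.156.

w = 0.156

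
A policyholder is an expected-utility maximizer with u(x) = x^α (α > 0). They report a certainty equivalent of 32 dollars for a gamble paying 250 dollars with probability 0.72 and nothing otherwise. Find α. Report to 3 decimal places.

α ≈ 0.160

EU(lottery) = 0.72·250^α + 0.28·0 = 0.72·250^α.
Equating: 32^α = 0.72·250^α, i.e. 0.1280^α = 0.72.
Taking logs: α·ln(32/250) = ln(0.72), so α = -0.328504 / -2.055725 ≈ 0.160.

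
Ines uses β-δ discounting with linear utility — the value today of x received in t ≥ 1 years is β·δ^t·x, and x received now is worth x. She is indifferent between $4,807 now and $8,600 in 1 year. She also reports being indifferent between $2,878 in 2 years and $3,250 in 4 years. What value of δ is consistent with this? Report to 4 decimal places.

Both payoffs in the second observation are in the future, so β drops out: δ^2·2878 = δ^4·3250 ⇒ δ^2 = 2878/3250 = 0.88554, so δ = 0.94103.

δ ≈ 0.9410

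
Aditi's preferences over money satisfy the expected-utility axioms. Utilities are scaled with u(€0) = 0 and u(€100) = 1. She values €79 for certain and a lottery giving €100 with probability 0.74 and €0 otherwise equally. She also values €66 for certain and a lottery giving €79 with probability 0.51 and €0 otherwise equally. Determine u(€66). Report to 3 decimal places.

0.377

From the first indifference, u(€79) = 0.74·u(€100) + 0.26·u(€0) = 0.74·1 + 0.26·0 = 0.74.
Chaining: u(€66) = 0.51·0.74 + 0.49·0.00 = 0.3774.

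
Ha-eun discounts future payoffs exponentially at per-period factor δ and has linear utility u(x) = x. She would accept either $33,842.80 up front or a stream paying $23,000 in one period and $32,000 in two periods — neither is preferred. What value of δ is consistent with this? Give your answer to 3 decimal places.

δ ≈ 0.730

The stream is worth 23000δ + 32000δ² today, so 23000δ + 32000δ² = 33842.80.
So 32000δ² + 23000δ − 33842.80 = 0.
The positive root is δ = [−23000 + √(23000² + 4·32000·33842.80)] / (2·32000) = (−23000 + 69720.000)/64000 ≈ 0.730.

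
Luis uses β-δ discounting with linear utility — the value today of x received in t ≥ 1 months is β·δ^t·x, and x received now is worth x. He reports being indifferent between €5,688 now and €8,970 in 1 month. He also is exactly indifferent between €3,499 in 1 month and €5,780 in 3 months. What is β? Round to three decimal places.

β ≈ 0.815

The second indifference involves only future payoffs, so β cancels: β·δ^1·3499 = β·δ^3·5780, giving δ^2 = 3499/5780 = 0.60536, so δ = 0.77805.
Now use the now-vs-future pair: 5688 = β·δ·8970 gives β = 5688/(0.77805·8970) ≈ 0.815.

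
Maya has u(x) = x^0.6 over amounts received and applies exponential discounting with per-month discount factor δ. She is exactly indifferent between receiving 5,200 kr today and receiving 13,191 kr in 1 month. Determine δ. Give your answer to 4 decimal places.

δ ≈ 0.5721

The payoff in 1 month is discounted by δ, so u(5200) = δ·u(13191) and δ = u(5200)/u(13191).
Since u(x) = x^0.6, δ = (5200/13191)^0.6 = 0.39421^0.6 = 0.57205.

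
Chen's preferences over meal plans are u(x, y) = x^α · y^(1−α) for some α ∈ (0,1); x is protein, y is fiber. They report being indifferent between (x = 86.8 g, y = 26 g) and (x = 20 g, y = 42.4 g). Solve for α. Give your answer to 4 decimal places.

α ≈ 0.2499

Indifference: 86.8^α · 26^(1−α) = 20^α · 42.4^(1−α).
Rearrange to (86.8/20)^α = (42.4/26)^(1−α) and take logs: α·1.4678743 = (1−α)·0.4890518.
With A = 1.4678743 and B = 0.4890518: α·A = (1−α)·B, so α = B/(A+B) = 0.4890518/1.9569261 ≈ 0.2499.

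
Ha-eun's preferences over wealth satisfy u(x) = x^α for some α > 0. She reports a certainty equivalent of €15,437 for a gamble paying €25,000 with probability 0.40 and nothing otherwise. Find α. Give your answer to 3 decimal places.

Since u(0) = 0, the lottery's EU is 0.40·25000^α.
Equating: 15437^α = 0.40·25000^α, i.e. 0.6175^α = 0.40.
α = ln(0.40) / ln(15437/25000) = -0.916291/-0.482109 ≈ 1.901.

α ≈ 1.901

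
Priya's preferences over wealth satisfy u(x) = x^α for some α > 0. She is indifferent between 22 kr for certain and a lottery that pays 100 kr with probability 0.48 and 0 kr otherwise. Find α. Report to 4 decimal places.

The lottery's expected utility is 0.48·u(100) + 0.52·u(0) = 0.48·100^α (since u(0) = 0 for α > 0).
Equating: 22^α = 0.48·100^α, i.e. 0.2200^α = 0.48.
α = ln(0.48) / ln(22/100) = -0.7339692/-1.5141277 ≈ 0.4847.

α ≈ 0.4847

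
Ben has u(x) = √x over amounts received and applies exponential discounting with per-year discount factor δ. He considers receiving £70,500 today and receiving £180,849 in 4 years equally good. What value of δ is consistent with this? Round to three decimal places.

δ ≈ 0.889

Equating discounted utilities: u(70500) = δ^4·u(180849) ⇒ δ^4 = u(70500)/u(180849).
Since u(x) = √x, δ^4 = √(70500/180849) = 0.62436.
Taking the 4th root: δ = 0.62436^(1/4) ≈ 0.889.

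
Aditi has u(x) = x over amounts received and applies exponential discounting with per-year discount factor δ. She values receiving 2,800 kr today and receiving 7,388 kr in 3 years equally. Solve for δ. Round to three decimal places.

δ ≈ 0.724

Equating discounted utilities: u(2800) = δ^3·u(7388) ⇒ δ^3 = u(2800)/u(7388).
With u(x) = x: δ^3 = 2800/7388 = 0.37899.
So δ = 0.37899^(1/3) ≈ 0.724.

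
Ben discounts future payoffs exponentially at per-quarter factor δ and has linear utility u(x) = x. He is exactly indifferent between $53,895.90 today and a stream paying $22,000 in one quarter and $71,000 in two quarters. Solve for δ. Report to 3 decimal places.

Present value of the stream is 22000·δ + 71000·δ². Indifference gives 22000δ + 71000δ² = 53895.90.
Rearranged: 71000δ² + 22000δ − 53895.90 = 0.
δ = (−22000 + √(22000² + 4·71000·53895.90)) / (2·71000) = (−22000 + √15790435600.00) / 142000 ≈ 0.730.

δ ≈ 0.730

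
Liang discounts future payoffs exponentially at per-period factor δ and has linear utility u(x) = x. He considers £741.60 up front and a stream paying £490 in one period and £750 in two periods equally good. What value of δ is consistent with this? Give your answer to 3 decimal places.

δ ≈ 0.720

The stream is worth 490δ + 750δ² today, so 490δ + 750δ² = 741.60.
That is, 750δ² + 490δ − 741.60 = 0, a quadratic in δ.
By the quadratic formula (taking the positive root), δ = (−490 + √2464900.00) / 1500 ≈ 0.720.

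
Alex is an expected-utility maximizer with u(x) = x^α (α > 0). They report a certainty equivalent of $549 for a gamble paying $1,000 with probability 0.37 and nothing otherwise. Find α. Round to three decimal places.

Since u(0) = 0, the lottery's EU is 0.37·1000^α.
Equating: 549^α = 0.37·1000^α, i.e. 0.5490^α = 0.37.
α = ln(0.37) / ln(549/1000) = -0.994252/-0.599657 ≈ 1.658.

α ≈ 1.658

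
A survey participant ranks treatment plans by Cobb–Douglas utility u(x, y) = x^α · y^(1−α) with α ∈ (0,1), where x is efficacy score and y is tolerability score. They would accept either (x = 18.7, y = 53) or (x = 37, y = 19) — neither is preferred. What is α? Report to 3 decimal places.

Indifference: 18.7^α · 53^(1−α) = 37^α · 19^(1−α).
Rearrange to (18.7/37)^α = (19/53)^(1−α) and take logs: α·-0.682394 = (1−α)·-1.025853.
So α/(1−α) = (-1.025853)/(-0.682394) = 1.503315, and α = 1.503315/2.503315 ≈ 0.601.

α ≈ 0.601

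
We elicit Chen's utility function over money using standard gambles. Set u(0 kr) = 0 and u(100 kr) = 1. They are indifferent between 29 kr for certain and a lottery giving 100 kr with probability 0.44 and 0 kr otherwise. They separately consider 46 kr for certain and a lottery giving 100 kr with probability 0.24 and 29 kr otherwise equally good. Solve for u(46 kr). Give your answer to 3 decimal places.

0.574

From the first indifference, u(29 kr) = 0.44·u(100 kr) + 0.56·u(0 kr) = 0.44·1 + 0.56·0 = 0.44.
Then u(46 kr) = 0.24·u(100 kr) + 0.76·u(29 kr) = 0.24·1.00 + 0.76·0.44 = 0.5744.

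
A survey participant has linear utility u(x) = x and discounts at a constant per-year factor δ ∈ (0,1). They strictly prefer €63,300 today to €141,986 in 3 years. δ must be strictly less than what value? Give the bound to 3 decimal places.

δ < 0.764

Under u(x) = x this choice says 63300 > δ^3·141986.
Hence δ^3 < 63300/141986 = 0.44582, and x ↦ x^(1/3) is increasing on (0,∞).
δ < (63300/141986)^(1/3) ≈ 0.764.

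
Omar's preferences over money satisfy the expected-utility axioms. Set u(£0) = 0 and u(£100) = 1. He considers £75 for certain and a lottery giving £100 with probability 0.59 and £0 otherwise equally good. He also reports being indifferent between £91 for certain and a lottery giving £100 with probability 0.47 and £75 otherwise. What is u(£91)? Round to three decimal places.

0.783

From the first indifference, u(£75) = 0.59·u(£100) + 0.41·u(£0) = 0.59·1 + 0.41·0 = 0.59.
The second indifference gives u(£91) = 0.47·u(£100) + 0.53·u(£75) = 0.47·1.00 + 0.53·0.59 = 0.7827.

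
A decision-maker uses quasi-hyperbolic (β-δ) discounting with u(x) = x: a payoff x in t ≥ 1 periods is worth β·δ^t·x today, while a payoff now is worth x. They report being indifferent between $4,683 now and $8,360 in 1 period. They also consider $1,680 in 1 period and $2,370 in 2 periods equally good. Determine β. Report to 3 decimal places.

β ≈ 0.790

From the later pair, β·δ^1·1680 = β·δ^2·2370; dividing through, δ = 1680/2370 = 0.70886.
Substituting δ into 4683 = β·δ·8360: β = 4683/(5926.076) ≈ 0.790.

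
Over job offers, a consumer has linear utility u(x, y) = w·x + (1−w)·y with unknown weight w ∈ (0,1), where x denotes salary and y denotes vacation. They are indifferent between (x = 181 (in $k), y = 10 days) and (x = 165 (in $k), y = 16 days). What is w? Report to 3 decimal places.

Equating utilities: w·181 + (1−w)·10 = w·165 + (1−w)·16.
Rearranging, 16·w − 6·(1−w) = 0.
Hence w = 6/(16+6) = 6/22 = 0.273.

w = 0.273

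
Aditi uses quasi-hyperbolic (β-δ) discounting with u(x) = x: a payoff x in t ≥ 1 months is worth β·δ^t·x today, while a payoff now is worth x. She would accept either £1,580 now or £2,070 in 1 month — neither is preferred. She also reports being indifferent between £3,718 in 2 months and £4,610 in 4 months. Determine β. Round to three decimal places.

The second indifference involves only future payoffs, so β cancels: β·δ^2·3718 = β·δ^4·4610, giving δ^2 = 3718/4610 = 0.80651, so δ = 0.89806.
The first indifference: 1580 = β·δ·2070, so β = 1580/(δ·2070) = 1580/(0.89806·2070) ≈ 0.850.

β ≈ 0.850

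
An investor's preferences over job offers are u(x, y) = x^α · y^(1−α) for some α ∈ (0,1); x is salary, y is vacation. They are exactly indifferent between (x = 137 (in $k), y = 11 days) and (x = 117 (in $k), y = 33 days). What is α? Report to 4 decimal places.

Indifference: 137^α · 11^(1−α) = 117^α · 33^(1−α).
Rearrange to (137/117)^α = (33/11)^(1−α) and take logs: α·0.1578070 = (1−α)·1.0986123.
Thus α·(1.2564193) = 1.0986123, so α = 1.0986123/1.2564193 ≈ 0.8744.

α ≈ 0.8744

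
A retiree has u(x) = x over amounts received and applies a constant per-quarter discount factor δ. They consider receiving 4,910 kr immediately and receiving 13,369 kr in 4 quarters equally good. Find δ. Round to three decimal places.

Indifference means u(4910) = δ^4 · u(13369), so δ^4 = u(4910)/u(13369).
With u(x) = x: δ^4 = 4910/13369 = 0.36727.
So δ = 0.36727^(1/4) ≈ 0.778.

δ ≈ 0.778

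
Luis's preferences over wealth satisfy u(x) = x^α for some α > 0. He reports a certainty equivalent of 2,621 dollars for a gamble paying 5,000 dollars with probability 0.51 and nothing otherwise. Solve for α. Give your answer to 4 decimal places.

The lottery's expected utility is 0.51·u(5000) + 0.49·u(0) = 0.51·5000^α (since u(0) = 0 for α > 0).
Indifference: 2621^α = 0.51·5000^α, so (2621/5000)^α = 0.51.
Taking logs: α·ln(2621/5000) = ln(0.51), so α = -0.6733446 / -0.6458820 ≈ 1.0425.

α ≈ 1.0425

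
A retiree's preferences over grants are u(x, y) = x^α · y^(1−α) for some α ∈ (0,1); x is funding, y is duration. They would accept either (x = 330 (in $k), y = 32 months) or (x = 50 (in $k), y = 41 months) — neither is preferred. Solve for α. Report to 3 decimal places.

α ≈ 0.116

Set the two utilities equal: 330^α·32^(1−α) = 50^α·41^(1−α).
(330/50)^α = (41/32)^(1−α); take logs: α·ln(330/50) = (1−α)·ln(41/32), i.e. α·1.887070 = (1−α)·0.247836.
With A = 1.887070 and B = 0.247836: α·A = (1−α)·B, so α = B/(A+B) = 0.247836/2.134906 ≈ 0.116.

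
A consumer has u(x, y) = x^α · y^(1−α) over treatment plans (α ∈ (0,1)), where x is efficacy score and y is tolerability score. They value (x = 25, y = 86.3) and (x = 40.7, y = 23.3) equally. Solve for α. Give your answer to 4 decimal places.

α ≈ 0.7288

Indifference: 25^α · 86.3^(1−α) = 40.7^α · 23.3^(1−α).
Rearrange to (25/40.7)^α = (23.3/86.3)^(1−α) and take logs: α·-0.4873523 = (1−α)·-1.3093762.
So α/(1−α) = (-1.3093762)/(-0.4873523) = 2.6867139, and α = 2.6867139/3.6867139 ≈ 0.7288.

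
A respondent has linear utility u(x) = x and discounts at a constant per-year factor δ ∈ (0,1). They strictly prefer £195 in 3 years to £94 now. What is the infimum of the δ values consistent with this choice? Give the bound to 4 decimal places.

Under u(x) = x this choice says 94 < δ^3·195.
So δ^3 > 94/195 = 0.48205; taking the cube root of both positive sides preserves the inequality.
δ > 0.48205^(1/3) = 0.7841.

δ > 0.7841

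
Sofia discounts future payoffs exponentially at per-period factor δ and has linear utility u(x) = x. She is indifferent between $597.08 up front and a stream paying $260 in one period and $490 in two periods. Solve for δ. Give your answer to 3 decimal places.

Equating present values: 597.08 = 260δ + 490δ².
That is, 490δ² + 260δ − 597.08 = 0, a quadratic in δ.
δ = (−260 + √(260² + 4·490·597.08)) / (2·490) = (−260 + √1237876.80) / 980 ≈ 0.870.

δ ≈ 0.870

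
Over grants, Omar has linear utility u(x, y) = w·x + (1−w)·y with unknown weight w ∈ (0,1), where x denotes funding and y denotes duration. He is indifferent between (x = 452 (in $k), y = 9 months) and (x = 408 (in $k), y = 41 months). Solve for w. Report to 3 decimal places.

w = 0.421

u(452,9) = u(408,41) means w·452 + (1−w)·9 = w·408 + (1−w)·41.
Collecting terms: w·44 = (1−w)·32.
Hence w = 32/(44+32) = 32/76 = 0.421.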